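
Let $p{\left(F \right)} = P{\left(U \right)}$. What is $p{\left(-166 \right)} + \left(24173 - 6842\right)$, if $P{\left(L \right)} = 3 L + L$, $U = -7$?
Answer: $17303$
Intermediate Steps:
$P{\left(L \right)} = 4 L$
$p{\left(F \right)} = -28$ ($p{\left(F \right)} = 4 \left(-7\right) = -28$)
$p{\left(-166 \right)} + \left(24173 - 6842\right) = -28 + \left(24173 - 6842\right) = -28 + 17331 = 17303$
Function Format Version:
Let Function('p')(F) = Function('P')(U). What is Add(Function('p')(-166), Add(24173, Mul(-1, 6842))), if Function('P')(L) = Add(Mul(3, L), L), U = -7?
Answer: 17303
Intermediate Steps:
Function('P')(L) = Mul(4, L)
Function('p')(F) = -28 (Function('p')(F) = Mul(4, -7) = -28)
Add(Function('p')(-166), Add(24173, Mul(-1, 6842))) = Add(-28, Add(24173, Mul(-1, 6842))) = Add(-28, Add(24173, -6842)) = Add(-28, 17331) = 17303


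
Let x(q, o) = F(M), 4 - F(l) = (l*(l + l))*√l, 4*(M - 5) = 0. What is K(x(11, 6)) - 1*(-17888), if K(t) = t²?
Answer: 30404 - 400*√5 ≈ 29510.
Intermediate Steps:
M = 5 (M = 5 + (¼)*0 = 5 + 0 = 5)
F(l) = 4 - 2*l^(5/2) (F(l) = 4 - l*(l + l)*√l = 4 - l*(2*l)*√l = 4 - 2*l²*√l = 4 - 2*l^(5/2))
x(q, o) = 4 - 50*√5
K(x(11, 6)) - 1*(-17888) = (4 - 50*√5)² - 1*(-17888) = (4 - 50*√5)² + 17888 = 17888 + (4 - 50*√5)²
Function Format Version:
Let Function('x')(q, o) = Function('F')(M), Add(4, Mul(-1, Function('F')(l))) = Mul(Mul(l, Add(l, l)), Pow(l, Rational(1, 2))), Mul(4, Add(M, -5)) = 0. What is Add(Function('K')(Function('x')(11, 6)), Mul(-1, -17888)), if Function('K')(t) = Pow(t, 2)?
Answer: Add(30404, Mul(-400, Pow(5, Rational(1, 2)))) ≈ 29510.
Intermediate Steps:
M = 5 (M = Add(5, Mul(Rational(1, 4), 0)) = Add(5, 0) = 5)
Function('F')(l) = Add(4, Mul(-2, Pow(l, Rational(5, 2)))) (Function('F')(l) = Add(4, Mul(-1, Mul(Mul(l, Add(l, l)), Pow(l, Rational(1, 2))))) = Add(4, Mul(-1, Mul(Mul(l, Mul(2, l)), Pow(l, Rational(1, 2))))) = Add(4, Mul(-1, Mul(Mul(2, Pow(l, 2)), Pow(l, Rational(1, 2))))) = Add(4, Mul(-1, Mul(2, Pow(l, Rational(5, 2))))) = Add(4, Mul(-2, Pow(l, Rational(5, 2)))))
Function('x')(q, o) = Add(4, Mul(-50, Pow(5, Rational(1, 2)))) (Function('x')(q, o) = Add(4, Mul(-2, Pow(5, Rational(5, 2)))) = Add(4, Mul(-2, Mul(25, Pow(5, Rational(1, 2))))) = Add(4, Mul(-50, Pow(5, Rational(1, 2)))))
Add(Function('K')(Function('x')(11, 6)), Mul(-1, -17888)) = Add(Pow(Add(4, Mul(-50, Pow(5, Rational(1, 2)))), 2), Mul(-1, -17888)) = Add(Pow(Add(4, Mul(-50, Pow(5, Rational(1, 2)))), 2), 17888) = Add(17888, Pow(Add(4, Mul(-50, Pow(5, Rational(1, 2)))), 2))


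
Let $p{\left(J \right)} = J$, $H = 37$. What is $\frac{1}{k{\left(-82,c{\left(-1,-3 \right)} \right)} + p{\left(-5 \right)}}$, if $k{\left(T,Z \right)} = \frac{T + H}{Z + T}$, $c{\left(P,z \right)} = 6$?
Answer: $- \frac{76}{335} \approx -0.22687$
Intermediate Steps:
$k{\left(T,Z \right)} = \frac{37 + T}{T + Z}$ ($k{\left(T,Z \right)} = \frac{T + 37}{Z + T} = \frac{37 + T}{T + Z}$)
$\frac{1}{k{\left(-82,c{\left(-1,-3 \right)} \right)} + p{\left(-5 \right)}} = \frac{1}{\frac{37 - 82}{-82 + 6} - 5} = \frac{1}{\frac{1}{-76} \left(-45\right) - 5} = \frac{1}{\left(- \frac{1}{76}\right) \left(-45\right) - 5} = \frac{1}{\frac{45}{76} - 5} = \frac{1}{- \frac{335}{76}} = - \frac{76}{335}$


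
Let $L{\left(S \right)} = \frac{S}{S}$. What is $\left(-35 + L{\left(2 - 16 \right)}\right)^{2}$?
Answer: $1156$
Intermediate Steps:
$L{\left(S \right)} = 1$
$\left(-35 + L{\left(2 - 16 \right)}\right)^{2} = \left(-35 + 1\right)^{2} = \left(-34\right)^{2} = 1156$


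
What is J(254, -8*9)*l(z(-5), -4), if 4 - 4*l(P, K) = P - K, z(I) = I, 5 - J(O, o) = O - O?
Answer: 25/4 ≈ 6.2500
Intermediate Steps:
J(O, o) = 5 (J(O, o) = 5 - (O - O) = 5 - 1*0 = 5 + 0 = 5)
l(P, K) = 1 - P/4 + K/4 (l(P, K) = 1 - (P - K)/4 = 1 + (-P/4 + K/4) = 1 - P/4 + K/4)
J(254, -8*9)*l(z(-5), -4) = 5*(1 - ¼*(-5) + (¼)*(-4)) = 5*(1 + 5/4 - 1) = 5*(5/4) = 25/4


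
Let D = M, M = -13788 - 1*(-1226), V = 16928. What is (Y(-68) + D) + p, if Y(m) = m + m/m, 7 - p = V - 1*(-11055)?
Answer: -40605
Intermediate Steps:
p = -27976 (p = 7 - (16928 - 1*(-11055)) = 7 - (16928 + 11055) = 7 - 1*27983 = 7 - 27983 = -27976)
M = -12562 (M = -13788 + 1226 = -12562)
D = -12562
Y(m) = 1 + m (Y(m) = m + 1 = 1 + m)
(Y(-68) + D) + p = ((1 - 68) - 12562) - 27976 = (-67 - 12562) - 27976 = -12629 - 27976 = -40605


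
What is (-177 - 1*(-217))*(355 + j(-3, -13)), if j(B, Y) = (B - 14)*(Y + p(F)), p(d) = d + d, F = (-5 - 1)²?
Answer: -25920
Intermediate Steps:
F = 36 (F = (-6)² = 36)
p(d) = 2*d
j(B, Y) = (-14 + B)*(72 + Y) (j(B, Y) = (B - 14)*(Y + 2*36) = (-14 + B)*(Y + 72) = (-14 + B)*(72 + Y))
(-177 - 1*(-217))*(355 + j(-3, -13)) = (-177 - 1*(-217))*(355 + (-1008 - 14*(-13) + 72*(-3) - 3*(-13))) = (-177 + 217)*(355 + (-1008 + 182 - 216 + 39)) = 40*(355 - 1003) = 40*(-648) = -25920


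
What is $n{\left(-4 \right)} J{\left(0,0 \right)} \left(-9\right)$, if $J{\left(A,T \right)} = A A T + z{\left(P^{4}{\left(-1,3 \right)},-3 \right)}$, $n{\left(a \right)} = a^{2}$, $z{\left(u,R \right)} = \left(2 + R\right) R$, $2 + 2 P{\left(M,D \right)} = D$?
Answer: $-432$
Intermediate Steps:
$P{\left(M,D \right)} = -1 + \frac{D}{2}$
$z{\left(u,R \right)} = R \left(2 + R\right)$
$J{\left(A,T \right)} = 3 + T A^{2}$ ($J{\left(A,T \right)} = A A T - 3 \left(2 - 3\right) = A^{2} T - -3 = T A^{2} + 3 = 3 + T A^{2}$)
$n{\left(-4 \right)} J{\left(0,0 \right)} \left(-9\right) = \left(-4\right)^{2} \left(3 + 0 \cdot 0^{2}\right) \left(-9\right) = 16 \left(3 + 0 \cdot 0\right) \left(-9\right) = 16 \left(3 + 0\right) \left(-9\right) = 16 \cdot 3 \left(-9\right) = 48 \left(-9\right) = -432$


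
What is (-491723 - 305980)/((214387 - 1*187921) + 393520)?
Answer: -797703/419986 ≈ -1.8994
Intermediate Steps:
(-491723 - 305980)/((214387 - 1*187921) + 393520) = -797703/((214387 - 187921) + 393520) = -797703/(26466 + 393520) = -797703/419986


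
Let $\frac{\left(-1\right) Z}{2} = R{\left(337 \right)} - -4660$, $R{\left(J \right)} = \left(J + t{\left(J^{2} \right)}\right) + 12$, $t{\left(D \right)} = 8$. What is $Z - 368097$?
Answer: $-378131$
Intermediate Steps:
$R{\left(J \right)} = 20 + J$ ($R{\left(J \right)} = \left(J + 8\right) + 12 = \left(8 + J\right) + 12 = 20 + J$)
$Z = -10034$ ($Z = - 2 \left(\left(20 + 337\right) - -4660\right) = - 2 \left(357 + 4660\right) = \left(-2\right) 5017 = -10034$)
$Z - 368097 = -10034 - 368097 = -378131$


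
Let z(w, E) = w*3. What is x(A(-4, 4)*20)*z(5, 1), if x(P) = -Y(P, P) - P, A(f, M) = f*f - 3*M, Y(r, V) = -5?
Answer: -1125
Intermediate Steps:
z(w, E) = 3*w
A(f, M) = f² - 3*M
x(P) = 5 - P (x(P) = -1*(-5) - P = 5 - P)
x(A(-4, 4)*20)*z(5, 1) = (5 - ((-4)² - 3*4)*20)*(3*5) = (5 - (16 - 12)*20)*15 = (5 - 4*20)*15 = (5 - 1*80)*15 = (5 - 80)*15 = -75*15 = -1125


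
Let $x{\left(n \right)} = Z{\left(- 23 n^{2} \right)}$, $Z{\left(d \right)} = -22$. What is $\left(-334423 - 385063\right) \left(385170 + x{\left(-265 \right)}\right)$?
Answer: $-277108593928$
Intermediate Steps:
$x{\left(n \right)} = -22$
$\left(-334423 - 385063\right) \left(385170 + x{\left(-265 \right)}\right) = \left(-334423 - 385063\right) \left(385170 - 22\right) = \left(-719486\right) 385148 = -277108593928$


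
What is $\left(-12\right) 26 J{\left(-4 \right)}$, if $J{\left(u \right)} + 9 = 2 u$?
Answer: $5304$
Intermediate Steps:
$J{\left(u \right)} = -9 + 2 u$
$\left(-12\right) 26 J{\left(-4 \right)} = \left(-12\right) 26 \left(-9 + 2 \left(-4\right)\right) = - 312 \left(-9 - 8\right) = \left(-312\right) \left(-17\right) = 5304$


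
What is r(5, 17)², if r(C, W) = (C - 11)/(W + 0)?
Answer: 36/289 ≈ 0.12457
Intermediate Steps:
r(C, W) = (-11 + C)/W
r(5, 17)² = ((-11 + 5)/17)² = ((1/17)*(-6))² = (-6/17)² = 36/289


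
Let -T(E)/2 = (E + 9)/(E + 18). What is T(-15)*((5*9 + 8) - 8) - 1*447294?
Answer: -447114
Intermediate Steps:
T(E) = -2*(9 + E)/(18 + E) (T(E) = -2*(E + 9)/(E + 18) = -2*(9 + E)/(18 + E))
T(-15)*((5*9 + 8) - 8) - 1*447294 = (2*(-9 - 1*(-15))/(18 - 15))*((5*9 + 8) - 8) - 1*447294 = (2*(-9 + 15)/3)*((45 + 8) - 8) - 447294 = (2*(⅓)*6)*(53 - 8) - 447294 = 4*45 - 447294 = 180 - 447294 = -447114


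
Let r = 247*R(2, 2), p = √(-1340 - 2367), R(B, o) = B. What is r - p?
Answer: 494 - I*√3707 ≈ 494.0 - 60.885*I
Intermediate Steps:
p = I*√3707 (p = √(-3707) = I*√3707 ≈ 60.885*I)
r = 494 (r = 247*2 = 494)
r - p = 494 - I*√3707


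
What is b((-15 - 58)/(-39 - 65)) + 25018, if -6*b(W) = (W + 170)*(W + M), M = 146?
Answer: 1352710607/64896 ≈ 20844.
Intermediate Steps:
b(W) = -(146 + W)*(170 + W)/6 (b(W) = -(W + 170)*(W + 146)/6 = -(170 + W)*(146 + W)/6 = -(146 + W)*(170 + W)/6)
b((-15 - 58)/(-39 - 65)) + 25018 = (-12410/3 - 158*(-15 - 58)/(3*(-39 - 65)) - (-15 - 58)**2/(-39 - 65)**2/6) + 25018 = (-12410/3 - (-11534)/(3*(-104)) - (-73/(-104))**2/6) + 25018 = (-12410/3 - (-11534)*(-1)/(3*104) - (-73*(-1/104))**2/6) + 25018 = (-12410/3 - 158/3*73/104 - (73/104)**2/6) + 25018 = (-12410/3 - 5767/156 - 1/6*5329/10816) + 25018 = (-12410/3 - 5767/156 - 5329/64896) + 25018 = -270857521/64896 + 25018 = 1352710607/64896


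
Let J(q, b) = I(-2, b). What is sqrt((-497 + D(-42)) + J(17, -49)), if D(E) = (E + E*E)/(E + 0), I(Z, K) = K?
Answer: I*sqrt(587) ≈ 24.228*I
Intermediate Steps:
J(q, b) = b
D(E) = (E + E**2)/E
sqrt((-497 + D(-42)) + J(17, -49)) = sqrt((-497 + (1 - 42)) - 49) = sqrt((-497 - 41) - 49) = sqrt(-538 - 49) = sqrt(-587) = I*sqrt(587)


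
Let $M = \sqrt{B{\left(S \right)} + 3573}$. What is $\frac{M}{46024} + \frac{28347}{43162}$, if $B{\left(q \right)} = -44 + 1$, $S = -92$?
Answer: $\frac{28347}{43162} + \frac{\sqrt{3530}}{46024} \approx 0.65805$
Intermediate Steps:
$B{\left(q \right)} = -43$
$M = \sqrt{3530}$ ($M = \sqrt{-43 + 3573} = \sqrt{3530} \approx 59.414$)
$\frac{M}{46024} + \frac{28347}{43162} = \frac{\sqrt{3530}}{46024} + \frac{28347}{43162} = \frac{28347}{43162} + \frac{\sqrt{3530}}{46024}$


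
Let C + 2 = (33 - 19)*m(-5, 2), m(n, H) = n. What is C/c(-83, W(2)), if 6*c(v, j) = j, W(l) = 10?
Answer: -216/5 ≈ -43.200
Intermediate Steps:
c(v, j) = j/6
C = -72 (C = -2 + (33 - 19)*(-5) = -2 + 14*(-5) = -2 - 70 = -72)
C/c(-83, W(2)) = -72/((⅙)*10) = -72/5/3 = -72*⅗ = -216/5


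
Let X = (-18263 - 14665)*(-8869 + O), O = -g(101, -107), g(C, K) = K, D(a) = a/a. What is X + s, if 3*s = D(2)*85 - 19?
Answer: 288515158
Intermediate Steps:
D(a) = 1
O = 107 (O = -1*(-107) = 107)
X = 288515136 (X = (-18263 - 14665)*(-8869 + 107) = -32928*(-8762) = 288515136)
s = 22 (s = (1*85 - 19)/3 = (85 - 19)/3 = (1/3)*66 = 22)
X + s = 288515136 + 22 = 288515158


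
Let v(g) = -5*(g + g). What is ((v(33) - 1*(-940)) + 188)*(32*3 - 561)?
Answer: -371070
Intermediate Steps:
v(g) = -10*g
((v(33) - 1*(-940)) + 188)*(32*3 - 561) = ((-10*33 - 1*(-940)) + 188)*(32*3 - 561) = ((-330 + 940) + 188)*(96 - 561) = (610 + 188)*(-465) = 798*(-465) = -371070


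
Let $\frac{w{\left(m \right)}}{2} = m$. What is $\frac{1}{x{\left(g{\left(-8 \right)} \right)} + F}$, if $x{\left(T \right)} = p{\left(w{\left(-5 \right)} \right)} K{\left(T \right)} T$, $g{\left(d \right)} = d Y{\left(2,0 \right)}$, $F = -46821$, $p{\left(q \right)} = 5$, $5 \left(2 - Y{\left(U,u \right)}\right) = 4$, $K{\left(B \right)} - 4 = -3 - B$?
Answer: $- \frac{5}{236649} \approx -2.1128 \cdot 10^{-5}$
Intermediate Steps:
$K{\left(B \right)} = 1 - B$ ($K{\left(B \right)} = 4 - \left(3 + B\right) = 1 - B$)
$w{\left(m \right)} = 2 m$
$Y{\left(U,u \right)} = \frac{6}{5}$ ($Y{\left(U,u \right)} = 2 - \frac{4}{5} = \frac{6}{5}$)
$g{\left(d \right)} = \frac{6 d}{5}$ ($g{\left(d \right)} = d \frac{6}{5} = \frac{6 d}{5}$)
$x{\left(T \right)} = T \left(5 - 5 T\right)$ ($x{\left(T \right)} = 5 \left(1 - T\right) T = \left(5 - 5 T\right) T = T \left(5 - 5 T\right)$)
$\frac{1}{x{\left(g{\left(-8 \right)} \right)} + F} = \frac{1}{5 \cdot \frac{6}{5} \left(-8\right) \left(1 - \frac{6}{5} \left(-8\right)\right) - 46821} = \frac{1}{5 \left(- \frac{48}{5}\right) \left(1 - - \frac{48}{5}\right) - 46821} = \frac{1}{5 \left(- \frac{48}{5}\right) \left(1 + \frac{48}{5}\right) - 46821} = \frac{1}{5 \left(- \frac{48}{5}\right) \frac{53}{5} - 46821} = \frac{1}{- \frac{2544}{5} - 46821} = \frac{1}{- \frac{236649}{5}} = - \frac{5}{236649}$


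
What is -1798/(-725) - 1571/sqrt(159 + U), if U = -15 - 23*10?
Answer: 62/25 + 1571*I*sqrt(86)/86 ≈ 2.48 + 169.41*I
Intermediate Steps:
U = -245 (U = -15 - 230 = -245)
-1798/(-725) - 1571/sqrt(159 + U) = -1798/(-725) - 1571/sqrt(159 - 245) = -1798*(-1/725) - 1571*(-I*sqrt(86)/86) = 62/25 - 1571*(-I*sqrt(86)/86) = 62/25 - (-1571)*I*sqrt(86)/86 = 62/25 + 1571*I*sqrt(86)/86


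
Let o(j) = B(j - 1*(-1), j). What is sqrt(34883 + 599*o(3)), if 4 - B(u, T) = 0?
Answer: sqrt(37279) ≈ 193.08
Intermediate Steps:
B(u, T) = 4 (B(u, T) = 4 - 1*0 = 4 + 0 = 4)
o(j) = 4
sqrt(34883 + 599*o(3)) = sqrt(34883 + 599*4) = sqrt(34883 + 2396) = sqrt(37279)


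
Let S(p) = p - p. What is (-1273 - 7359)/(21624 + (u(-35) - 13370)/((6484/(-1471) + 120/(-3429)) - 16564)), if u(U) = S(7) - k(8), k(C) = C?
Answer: -120232543337504/301205467739145 ≈ -0.39917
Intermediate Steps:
S(p) = 0
u(U) = -8 (u(U) = 0 - 1*8 = 0 - 8 = -8)
(-1273 - 7359)/(21624 + (u(-35) - 13370)/((6484/(-1471) + 120/(-3429)) - 16564)) = (-1273 - 7359)/(21624 + (-8 - 13370)/((6484/(-1471) + 120/(-3429)) - 16564)) = -8632/(21624 - 13378/((6484*(-1/1471) + 120*(-1/3429)) - 16564)) = -8632/(21624 - 13378/((-6484/1471 - 40/1143) - 16564)) = -8632/(21624 - 13378/(-7470052/1681353 - 16564)) = -8632/(21624 - 13378/(-27857401144/1681353)) = -8632/(21624 - 13378*(-1681353/27857401144)) = -8632/(21624 + 11246570217/13928700572) = -8632/301205467739145/13928700572 = -8632*13928700572/301205467739145 = -120232543337504/301205467739145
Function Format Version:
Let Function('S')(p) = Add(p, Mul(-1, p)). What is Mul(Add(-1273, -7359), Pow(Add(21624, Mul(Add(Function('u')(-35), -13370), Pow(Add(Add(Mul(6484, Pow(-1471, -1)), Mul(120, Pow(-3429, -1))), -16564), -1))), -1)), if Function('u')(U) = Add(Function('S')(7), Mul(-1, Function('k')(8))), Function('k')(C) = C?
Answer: Rational(-120232543337504, 301205467739145) ≈ -0.39917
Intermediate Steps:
Function('S')(p) = 0
Function('u')(U) = -8 (Function('u')(U) = Add(0, Mul(-1, 8)) = Add(0, -8) = -8)
Mul(Add(-1273, -7359), Pow(Add(21624, Mul(Add(Function('u')(-35), -13370), Pow(Add(Add(Mul(6484, Pow(-1471, -1)), Mul(120, Pow(-3429, -1))), -16564), -1))), -1)) = Mul(Add(-1273, -7359), Pow(Add(21624, Mul(Add(-8, -13370), Pow(Add(Add(Mul(6484, Pow(-1471, -1)), Mul(120, Pow(-3429, -1))), -16564), -1))), -1)) = Mul(-8632, Pow(Add(21624, Mul(-13378, Pow(Add(Add(Mul(6484, Rational(-1, 1471)), Mul(120, Rational(-1, 3429))), -16564), -1))), -1)) = Mul(-8632, Pow(Add(21624, Mul(-13378, Pow(Add(Add(Rational(-6484, 1471), Rational(-40, 1143)), -16564), -1))), -1)) = Mul(-8632, Pow(Add(21624, Mul(-13378, Pow(Add(Rational(-7470052, 1681353), -16564), -1))), -1)) = Mul(-8632, Pow(Add(21624, Mul(-13378, Pow(Rational(-27857401144, 1681353), -1))), -1)) = Mul(-8632, Pow(Add(21624, Mul(-13378, Rational(-1681353, 27857401144))), -1)) = Mul(-8632, Pow(Add(21624, Rational(11246570217, 13928700572)), -1)) = Mul(-8632, Pow(Rational(301205467739145, 13928700572), -1)) = Mul(-8632, Rational(13928700572, 301205467739145)) = Rational(-120232543337504, 301205467739145)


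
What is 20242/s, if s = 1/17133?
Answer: 346806186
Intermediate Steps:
s = 1/17133 ≈ 5.8367e-5
20242/s = 20242/(1/17133) = 20242*17133 = 346806186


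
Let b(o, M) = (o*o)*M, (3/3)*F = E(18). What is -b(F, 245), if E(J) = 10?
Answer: -24500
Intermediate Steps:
F = 10
b(o, M) = M*o² (b(o, M) = o²*M = M*o²)
-b(F, 245) = -245*10² = -245*100 = -1*24500 = -24500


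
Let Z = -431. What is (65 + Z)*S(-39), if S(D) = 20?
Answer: -7320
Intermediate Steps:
(65 + Z)*S(-39) = (65 - 431)*20 = -366*20 = -7320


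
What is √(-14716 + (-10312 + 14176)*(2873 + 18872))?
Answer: 2*√21001991 ≈ 9165.6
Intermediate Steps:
√(-14716 + (-10312 + 14176)*(2873 + 18872)) = √(-14716 + 3864*21745) = √(-14716 + 84022680) = √84007964 = 2*√21001991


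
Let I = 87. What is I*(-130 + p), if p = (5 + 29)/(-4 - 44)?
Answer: -90973/8 ≈ -11372.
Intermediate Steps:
p = -17/24 (p = 34/(-48) = 34*(-1/48) = -17/24 ≈ -0.70833)
I*(-130 + p) = 87*(-130 - 17/24) = 87*(-3137/24) = -90973/8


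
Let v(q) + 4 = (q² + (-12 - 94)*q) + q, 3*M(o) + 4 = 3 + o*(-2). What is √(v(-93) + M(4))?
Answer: √18407 ≈ 135.67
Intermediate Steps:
M(o) = -⅓ - 2*o/3 (M(o) = -4/3 + (3 + o*(-2))/3 = -4/3 + (3 - 2*o)/3 = -4/3 + (1 - 2*o/3) = -⅓ - 2*o/3)
v(q) = -4 + q² - 105*q (v(q) = -4 + ((q² + (-12 - 94)*q) + q) = -4 + ((q² - 106*q) + q) = -4 + (q² - 105*q) = -4 + q² - 105*q)
√(v(-93) + M(4)) = √((-4 + (-93)² - 105*(-93)) + (-⅓ - ⅔*4)) = √((-4 + 8649 + 9765) + (-⅓ - 8/3)) = √(18410 - 3) = √18407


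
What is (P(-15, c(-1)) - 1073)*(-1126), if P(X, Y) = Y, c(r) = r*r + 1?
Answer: 1205946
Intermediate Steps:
c(r) = 1 + r² (c(r) = r² + 1 = 1 + r²)
(P(-15, c(-1)) - 1073)*(-1126) = ((1 + (-1)²) - 1073)*(-1126) = ((1 + 1) - 1073)*(-1126) = (2 - 1073)*(-1126) = -1071*(-1126) = 1205946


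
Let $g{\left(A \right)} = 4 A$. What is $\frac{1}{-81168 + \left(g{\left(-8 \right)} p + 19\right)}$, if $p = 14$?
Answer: $- \frac{1}{81597} \approx -1.2255 \cdot 10^{-5}$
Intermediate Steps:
$\frac{1}{-81168 + \left(g{\left(-8 \right)} p + 19\right)} = \frac{1}{-81168 + \left(4 \left(-8\right) 14 + 19\right)} = \frac{1}{-81168 + \left(\left(-32\right) 14 + 19\right)} = \frac{1}{-81168 + \left(-448 + 19\right)} = \frac{1}{-81168 - 429} = \frac{1}{-81597} = - \frac{1}{81597}$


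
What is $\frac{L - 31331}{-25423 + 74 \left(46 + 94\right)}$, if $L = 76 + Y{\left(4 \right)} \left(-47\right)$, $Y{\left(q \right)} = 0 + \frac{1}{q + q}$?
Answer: $\frac{250087}{120504} \approx 2.0753$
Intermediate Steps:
$Y{\left(q \right)} = \frac{1}{2 q}$ ($Y{\left(q \right)} = 0 + \frac{1}{2 q} = \frac{1}{2 q}$)
$L = \frac{561}{8}$ ($L = 76 + \frac{1}{2 \cdot 4} \left(-47\right) = 76 + \frac{1}{2} \cdot \frac{1}{4} \left(-47\right) = 76 + \frac{1}{8} \left(-47\right) = 76 - \frac{47}{8} = \frac{561}{8} \approx 70.125$)
$\frac{L - 31331}{-25423 + 74 \left(46 + 94\right)} = \frac{\frac{561}{8} - 31331}{-25423 + 74 \left(46 + 94\right)} = - \frac{250087}{8 \left(-25423 + 74 \cdot 140\right)} = - \frac{250087}{8 \left(-25423 + 10360\right)} = - \frac{250087}{8 \left(-15063\right)} = \left(- \frac{250087}{8}\right) \left(- \frac{1}{15063}\right) = \frac{250087}{120504}$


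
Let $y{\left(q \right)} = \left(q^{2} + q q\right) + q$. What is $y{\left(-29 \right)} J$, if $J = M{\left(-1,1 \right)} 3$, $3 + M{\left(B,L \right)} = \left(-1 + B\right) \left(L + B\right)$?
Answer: $-14877$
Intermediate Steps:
$M{\left(B,L \right)} = -3 + \left(-1 + B\right) \left(B + L\right)$ ($M{\left(B,L \right)} = -3 + \left(-1 + B\right) \left(L + B\right) = -3 + \left(-1 + B\right) \left(B + L\right)$)
$y{\left(q \right)} = q + 2 q^{2}$ ($y{\left(q \right)} = \left(q^{2} + q^{2}\right) + q = 2 q^{2} + q = q + 2 q^{2}$)
$J = -9$ ($J = \left(-3 + \left(-1\right)^{2} - -1 - 1 - 1\right) 3 = \left(-3 + 1 + 1 - 1 - 1\right) 3 = \left(-3\right) 3 = -9$)
$y{\left(-29 \right)} J = - 29 \left(1 + 2 \left(-29\right)\right) \left(-9\right) = - 29 \left(1 - 58\right) \left(-9\right) = \left(-29\right) \left(-57\right) \left(-9\right) = 1653 \left(-9\right) = -14877$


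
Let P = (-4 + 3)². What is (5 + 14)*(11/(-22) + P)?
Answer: 19/2 ≈ 9.5000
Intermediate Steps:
P = 1 (P = (-1)² = 1)
(5 + 14)*(11/(-22) + P) = (5 + 14)*(11/(-22) + 1) = 19*(11*(-1/22) + 1) = 19*(-½ + 1) = 19*(½) = 19/2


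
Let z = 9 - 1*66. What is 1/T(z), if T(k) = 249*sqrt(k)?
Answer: -I*sqrt(57)/14193 ≈ -0.00053194*I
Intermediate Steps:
z = -57 (z = 9 - 66 = -57)
1/T(z) = 1/(249*sqrt(-57)) = 1/(249*(I*sqrt(57))) = 1/(249*I*sqrt(57)) = -I*sqrt(57)/14193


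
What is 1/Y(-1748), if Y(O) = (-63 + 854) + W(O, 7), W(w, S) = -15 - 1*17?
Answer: 1/759 ≈ 0.0013175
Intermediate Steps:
W(w, S) = -32 (W(w, S) = -15 - 17 = -32)
Y(O) = 759 (Y(O) = (-63 + 854) - 32 = 791 - 32 = 759)
1/Y(-1748) = 1/759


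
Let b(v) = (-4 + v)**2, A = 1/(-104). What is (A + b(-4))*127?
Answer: 845185/104 ≈ 8126.8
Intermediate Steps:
A = -1/104 ≈ -0.0096154
(A + b(-4))*127 = (-1/104 + (-4 - 4)**2)*127 = (-1/104 + (-8)**2)*127 = (-1/104 + 64)*127 = (6655/104)*127 = 845185/104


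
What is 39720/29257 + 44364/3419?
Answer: 1433760228/100029683 ≈ 14.333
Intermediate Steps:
39720/29257 + 44364/3419 = 1433760228/100029683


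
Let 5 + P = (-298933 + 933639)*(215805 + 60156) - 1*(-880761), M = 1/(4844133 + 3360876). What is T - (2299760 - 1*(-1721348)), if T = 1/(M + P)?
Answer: -5778928179420877513545883/1437148213731358999 ≈ -4.0211e+6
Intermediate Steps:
M = 1/8205009 ≈ 1.2188e-7
P = 175154983222 (P = -5 + ((-298933 + 933639)*(215805 + 60156) - 1*(-880761)) = -5 + (634706*275961 + 880761) = -5 + (175154102466 + 880761) = -5 + 175154983227 = 175154983222)
T = 8205009/1437148213731358999 (T = 1/(1/8205009 + 175154983222) = 1/(1437148213731358999/8205009) = 8205009/1437148213731358999 ≈ 5.7092e-12)
T - (2299760 - 1*(-1721348)) = 8205009/1437148213731358999 - (2299760 - 1*(-1721348)) = 8205009/1437148213731358999 - (2299760 + 1721348) = 8205009/1437148213731358999 - 1*4021108 = 8205009/1437148213731358999 - 4021108 = -5778928179420877513545883/1437148213731358999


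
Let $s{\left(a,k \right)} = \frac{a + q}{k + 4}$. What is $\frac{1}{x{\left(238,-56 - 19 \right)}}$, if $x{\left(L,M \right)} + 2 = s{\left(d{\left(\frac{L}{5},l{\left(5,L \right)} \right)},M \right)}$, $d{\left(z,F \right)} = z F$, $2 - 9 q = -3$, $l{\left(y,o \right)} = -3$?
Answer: $\frac{3195}{11} \approx 290.45$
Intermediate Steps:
$q = \frac{5}{9}$ ($q = \frac{2}{9} - - \frac{1}{3} = \frac{2}{9} + \frac{1}{3} = \frac{5}{9} \approx 0.55556$)
$d{\left(z,F \right)} = F z$
$s{\left(a,k \right)} = \frac{\frac{5}{9} + a}{4 + k}$ ($s{\left(a,k \right)} = \frac{a + \frac{5}{9}}{k + 4} = \frac{\frac{5}{9} + a}{4 + k}$)
$x{\left(L,M \right)} = -2 + \frac{\frac{5}{9} - \frac{3 L}{5}}{4 + M}$ ($x{\left(L,M \right)} = -2 + \frac{\frac{5}{9} - 3 \frac{L}{5}}{4 + M} = -2 + \frac{\frac{5}{9} - \frac{3 L}{5}}{4 + M}$)
$\frac{1}{x{\left(238,-56 - 19 \right)}} = \frac{1}{\frac{1}{45} \frac{1}{4 - 75} \left(-335 - 90 \left(-56 - 19\right) - 6426\right)} = \frac{1}{\frac{1}{45} \frac{1}{4 - 75} \left(-335 - -6750 - 6426\right)} = \frac{1}{\frac{1}{45} \frac{1}{-71} \left(-335 + 6750 - 6426\right)} = \frac{1}{\frac{1}{45} \left(- \frac{1}{71}\right) \left(-11\right)} = \frac{1}{\frac{11}{3195}} = \frac{3195}{11}$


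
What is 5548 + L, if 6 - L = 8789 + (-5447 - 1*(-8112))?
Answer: -5900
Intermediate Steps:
L = -11448 (L = 6 - (8789 + (-5447 - 1*(-8112))) = 6 - (8789 + (-5447 + 8112)) = 6 - (8789 + 2665) = 6 - 1*11454 = 6 - 11454 = -11448)
5548 + L = 5548 - 11448 = -5900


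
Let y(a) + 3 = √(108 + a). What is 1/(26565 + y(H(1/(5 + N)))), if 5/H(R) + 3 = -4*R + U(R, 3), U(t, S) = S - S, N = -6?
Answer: 26562/705539731 - √113/705539731 ≈ 3.7633e-5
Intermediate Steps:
U(t, S) = 0
H(R) = 5/(-3 - 4*R) (H(R) = 5/(-3 + (-4*R + 0)) = 5/(-3 - 4*R))
y(a) = -3 + √(108 + a)
1/(26565 + y(H(1/(5 + N)))) = 1/(26565 + (-3 + √(108 - 5/(3 + 4/(5 - 6))))) = 1/(26565 + (-3 + √(108 - 5/(3 + 4/(-1))))) = 1/(26565 + (-3 + √(108 - 5/(3 + 4*(-1))))) = 1/(26565 + (-3 + √(108 - 5/(3 - 4)))) = 1/(26565 + (-3 + √(108 - 5/(-1)))) = 1/(26565 + (-3 + √(108 - 5*(-1)))) = 1/(26565 + (-3 + √(108 + 5))) = 1/(26565 + (-3 + √113)) = 1/(26562 + √113)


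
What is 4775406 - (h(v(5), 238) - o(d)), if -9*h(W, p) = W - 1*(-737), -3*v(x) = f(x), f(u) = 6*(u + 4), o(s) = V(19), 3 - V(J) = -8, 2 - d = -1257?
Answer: 42979472/9 ≈ 4.7755e+6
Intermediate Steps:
d = 1259 (d = 2 - 1*(-1257) = 2 + 1257 = 1259)
V(J) = 11 (V(J) = 3 - 1*(-8) = 3 + 8 = 11)
o(s) = 11
f(u) = 24 + 6*u (f(u) = 6*(4 + u) = 24 + 6*u)
v(x) = -8 - 2*x (v(x) = -(24 + 6*x)/3 = -8 - 2*x)
h(W, p) = -737/9 - W/9 (h(W, p) = -(W - 1*(-737))/9 = -(W + 737)/9 = -(737 + W)/9 = -737/9 - W/9)
4775406 - (h(v(5), 238) - o(d)) = 4775406 - ((-737/9 - (-8 - 2*5)/9) - 1*11) = 4775406 - ((-737/9 - (-8 - 10)/9) - 11) = 4775406 - ((-737/9 - 1/9*(-18)) - 11) = 4775406 - ((-737/9 + 2) - 11) = 4775406 - (-719/9 - 11) = 4775406 - 1*(-818/9) = 4775406 + 818/9 = 42979472/9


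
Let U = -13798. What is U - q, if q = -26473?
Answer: 12675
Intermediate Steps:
U - q = -13798 - 1*(-26473) = -13798 + 26473 = 12675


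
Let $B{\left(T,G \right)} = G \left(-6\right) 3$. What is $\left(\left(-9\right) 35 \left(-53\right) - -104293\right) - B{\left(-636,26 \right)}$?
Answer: $121456$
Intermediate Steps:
$B{\left(T,G \right)} = - 18 G$ ($B{\left(T,G \right)} = - 6 G 3 = - 18 G$)
$\left(\left(-9\right) 35 \left(-53\right) - -104293\right) - B{\left(-636,26 \right)} = \left(\left(-9\right) 35 \left(-53\right) - -104293\right) - \left(-18\right) 26 = \left(\left(-315\right) \left(-53\right) + 104293\right) - -468 = \left(16695 + 104293\right) + 468 = 120988 + 468 = 121456$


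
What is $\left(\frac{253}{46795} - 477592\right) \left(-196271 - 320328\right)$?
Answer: $\frac{11545428373206813}{46795} \approx 2.4672 \cdot 10^{11}$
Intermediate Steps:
$\left(\frac{253}{46795} - 477592\right) \left(-196271 - 320328\right) = \left(253 \cdot \frac{1}{46795} - 477592\right) \left(-516599\right) = \left(\frac{253}{46795} - 477592\right) \left(-516599\right) = \left(- \frac{22348917387}{46795}\right) \left(-516599\right) = \frac{11545428373206813}{46795}$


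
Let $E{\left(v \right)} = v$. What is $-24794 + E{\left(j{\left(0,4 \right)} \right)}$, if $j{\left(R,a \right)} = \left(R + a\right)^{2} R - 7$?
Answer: $-24801$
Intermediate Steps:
$j{\left(R,a \right)} = -7 + R \left(R + a\right)^{2}$ ($j{\left(R,a \right)} = R \left(R + a\right)^{2} - 7 = -7 + R \left(R + a\right)^{2}$)
$-24794 + E{\left(j{\left(0,4 \right)} \right)} = -24794 - \left(7 + 0 \left(0 + 4\right)^{2}\right) = -24794 - \left(7 + 0 \cdot 4^{2}\right) = -24794 + \left(-7 + 0 \cdot 16\right) = -24794 + \left(-7 + 0\right) = -24794 - 7 = -24801$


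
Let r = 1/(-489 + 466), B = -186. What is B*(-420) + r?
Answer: 1796759/23 ≈ 78120.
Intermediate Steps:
r = -1/23 (r = 1/(-23) = -1/23 ≈ -0.043478)
B*(-420) + r = -186*(-420) - 1/23 = 78120 - 1/23 = 1796759/23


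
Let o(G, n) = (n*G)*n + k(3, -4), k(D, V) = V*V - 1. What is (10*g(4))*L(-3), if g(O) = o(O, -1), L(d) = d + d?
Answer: -1140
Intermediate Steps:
L(d) = 2*d
k(D, V) = -1 + V² (k(D, V) = V² - 1 = -1 + V²)
o(G, n) = 15 + G*n² (o(G, n) = (n*G)*n + (-1 + (-4)²) = (G*n)*n + (-1 + 16) = G*n² + 15 = 15 + G*n²)
g(O) = 15 + O (g(O) = 15 + O*(-1)² = 15 + O*1 = 15 + O)
(10*g(4))*L(-3) = (10*(15 + 4))*(2*(-3)) = (10*19)*(-6) = 190*(-6) = -1140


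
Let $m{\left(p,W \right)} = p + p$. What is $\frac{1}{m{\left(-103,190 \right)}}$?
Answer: $- \frac{1}{206} \approx -0.0048544$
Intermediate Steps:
$m{\left(p,W \right)} = 2 p$
$\frac{1}{m{\left(-103,190 \right)}} = \frac{1}{2 \left(-103\right)} = \frac{1}{-206} = - \frac{1}{206}$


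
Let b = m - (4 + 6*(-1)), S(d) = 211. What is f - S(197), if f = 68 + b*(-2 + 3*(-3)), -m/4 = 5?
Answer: 55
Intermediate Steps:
m = -20 (m = -4*5 = -20)
b = -18 (b = -20 - (4 + 6*(-1)) = -20 - (4 - 6) = -20 - 1*(-2) = -20 + 2 = -18)
f = 266 (f = 68 - 18*(-2 + 3*(-3)) = 68 - 18*(-2 - 9) = 68 - 18*(-11) = 68 + 198 = 266)
f - S(197) = 266 - 1*211 = 266 - 211 = 55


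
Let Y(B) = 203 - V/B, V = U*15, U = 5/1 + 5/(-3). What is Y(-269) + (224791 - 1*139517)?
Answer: 22993363/269 ≈ 85477.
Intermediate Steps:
U = 10/3 (U = 5*1 + 5*(-⅓) = 5 - 5/3 = 10/3 ≈ 3.3333)
V = 50 (V = (10/3)*15 = 50)
Y(B) = 203 - 50/B
Y(-269) + (224791 - 1*139517) = (203 - 50/(-269)) + (224791 - 1*139517) = (203 - 50*(-1/269)) + (224791 - 139517) = (203 + 50/269) + 85274 = 54657/269 + 85274 = 22993363/269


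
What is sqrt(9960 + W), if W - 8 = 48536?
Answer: 2*sqrt(14626) ≈ 241.88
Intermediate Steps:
W = 48544 (W = 8 + 48536 = 48544)
sqrt(9960 + W) = sqrt(9960 + 48544) = sqrt(58504) = 2*sqrt(14626)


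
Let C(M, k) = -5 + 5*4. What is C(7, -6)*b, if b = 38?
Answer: 570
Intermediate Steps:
C(M, k) = 15 (C(M, k) = -5 + 20 = 15)
C(7, -6)*b = 15*38 = 570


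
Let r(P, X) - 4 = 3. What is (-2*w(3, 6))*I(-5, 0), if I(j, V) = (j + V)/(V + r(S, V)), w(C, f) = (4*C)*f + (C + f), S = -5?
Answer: 810/7 ≈ 115.71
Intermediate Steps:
r(P, X) = 7 (r(P, X) = 4 + 3 = 7)
w(C, f) = C + f + 4*C*f (w(C, f) = 4*C*f + (C + f) = C + f + 4*C*f)
I(j, V) = (V + j)/(7 + V) (I(j, V) = (j + V)/(V + 7) = (V + j)/(7 + V))
(-2*w(3, 6))*I(-5, 0) = (-2*(3 + 6 + 4*3*6))*((0 - 5)/(7 + 0)) = (-2*(3 + 6 + 72))*(-5/7) = (-2*81)*((⅐)*(-5)) = -162*(-5/7) = 810/7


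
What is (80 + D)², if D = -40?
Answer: 1600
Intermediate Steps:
(80 + D)² = (80 - 40)² = 40² = 1600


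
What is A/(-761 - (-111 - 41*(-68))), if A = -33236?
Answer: 16618/1719 ≈ 9.6673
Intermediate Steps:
A/(-761 - (-111 - 41*(-68))) = -33236/(-761 - (-111 - 41*(-68))) = -33236/(-761 - (-111 + 2788)) = -33236/(-761 - 1*2677) = -33236/(-761 - 2677) = -33236/(-3438) = -33236*(-1/3438) = 16618/1719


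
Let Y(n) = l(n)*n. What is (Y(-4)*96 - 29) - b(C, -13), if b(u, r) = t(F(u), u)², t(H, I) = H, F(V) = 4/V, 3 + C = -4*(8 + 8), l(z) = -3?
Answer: 5041131/4489 ≈ 1123.0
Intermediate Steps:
C = -67 (C = -3 - 4*(8 + 8) = -3 - 4*16 = -3 - 64 = -67)
b(u, r) = 16/u² (b(u, r) = (4/u)² = 16/u²)
Y(n) = -3*n
(Y(-4)*96 - 29) - b(C, -13) = (-3*(-4)*96 - 29) - 16/(-67)² = (12*96 - 29) - 16/4489 = (1152 - 29) - 1*16/4489 = 1123 - 16/4489 = 5041131/4489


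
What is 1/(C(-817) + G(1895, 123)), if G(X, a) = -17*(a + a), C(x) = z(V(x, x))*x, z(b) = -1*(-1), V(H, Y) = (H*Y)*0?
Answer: -1/4999 ≈ -0.00020004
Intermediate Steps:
V(H, Y) = 0
z(b) = 1
C(x) = x (C(x) = 1*x = x)
G(X, a) = -34*a
1/(C(-817) + G(1895, 123)) = 1/(-817 - 34*123) = 1/(-817 - 4182) = 1/(-4999) = -1/4999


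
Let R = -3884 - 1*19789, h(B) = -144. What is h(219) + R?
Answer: -23817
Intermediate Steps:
R = -23673 (R = -3884 - 19789 = -23673)
h(219) + R = -144 - 23673 = -23817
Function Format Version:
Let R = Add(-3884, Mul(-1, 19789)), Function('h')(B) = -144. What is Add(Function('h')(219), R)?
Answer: -23817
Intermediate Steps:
R = -23673 (R = Add(-3884, -19789) = -23673)
Add(Function('h')(219), R) = Add(-144, -23673) = -23817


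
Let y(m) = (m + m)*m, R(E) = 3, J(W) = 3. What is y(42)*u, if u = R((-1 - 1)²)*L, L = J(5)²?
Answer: 95256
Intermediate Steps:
L = 9 (L = 3² = 9)
u = 27 (u = 3*9 = 27)
y(m) = 2*m² (y(m) = (2*m)*m = 2*m²)
y(42)*u = (2*42²)*27 = (2*1764)*27 = 3528*27 = 95256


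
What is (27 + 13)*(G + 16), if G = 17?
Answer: 1320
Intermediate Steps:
(27 + 13)*(G + 16) = (27 + 13)*(17 + 16) = 40*33 = 1320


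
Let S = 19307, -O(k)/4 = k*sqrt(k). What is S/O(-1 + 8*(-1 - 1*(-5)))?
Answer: -19307*sqrt(31)/3844 ≈ -27.965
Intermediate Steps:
O(k) = -4*k**(3/2) (O(k) = -4*k*sqrt(k) = -4*k**(3/2))
S/O(-1 + 8*(-1 - 1*(-5))) = 19307/((-4*(-1 + 8*(-1 - 1*(-5)))**(3/2))) = 19307/((-4*(-1 + 8*(-1 + 5))**(3/2))) = 19307/((-4*(-1 + 8*4)**(3/2))) = 19307/((-4*(-1 + 32)**(3/2))) = 19307/((-124*sqrt(31))) = 19307*(-sqrt(31)/3844) = -19307*sqrt(31)/3844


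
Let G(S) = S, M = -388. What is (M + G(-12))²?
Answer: 160000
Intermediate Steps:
(M + G(-12))² = (-388 - 12)² = (-400)² = 160000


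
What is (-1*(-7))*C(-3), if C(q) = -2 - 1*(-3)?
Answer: 7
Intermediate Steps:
C(q) = 1 (C(q) = -2 + 3 = 1)
(-1*(-7))*C(-3) = -1*(-7)*1 = 7*1 = 7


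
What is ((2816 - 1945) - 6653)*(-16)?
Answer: 92512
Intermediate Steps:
((2816 - 1945) - 6653)*(-16) = (871 - 6653)*(-16) = -5782*(-16) = 92512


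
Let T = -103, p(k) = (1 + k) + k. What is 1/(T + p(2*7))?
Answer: -1/74 ≈ -0.013514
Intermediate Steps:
p(k) = 1 + 2*k
1/(T + p(2*7)) = 1/(-103 + (1 + 2*(2*7))) = 1/(-103 + (1 + 2*14)) = 1/(-103 + (1 + 28)) = 1/(-103 + 29) = 1/(-74) = -1/74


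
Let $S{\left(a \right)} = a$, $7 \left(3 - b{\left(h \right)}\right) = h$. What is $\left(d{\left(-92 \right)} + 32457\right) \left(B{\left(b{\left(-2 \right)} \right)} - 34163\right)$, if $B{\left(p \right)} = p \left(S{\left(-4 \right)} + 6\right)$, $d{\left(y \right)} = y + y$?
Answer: $- \frac{7716312935}{7} \approx -1.1023 \cdot 10^{9}$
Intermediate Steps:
$d{\left(y \right)} = 2 y$
$b{\left(h \right)} = 3 - \frac{h}{7}$
$B{\left(p \right)} = 2 p$ ($B{\left(p \right)} = p \left(-4 + 6\right) = p 2 = 2 p$)
$\left(d{\left(-92 \right)} + 32457\right) \left(B{\left(b{\left(-2 \right)} \right)} - 34163\right) = \left(2 \left(-92\right) + 32457\right) \left(2 \left(3 - - \frac{2}{7}\right) - 34163\right) = \left(-184 + 32457\right) \left(2 \left(3 + \frac{2}{7}\right) - 34163\right) = 32273 \left(2 \cdot \frac{23}{7} - 34163\right) = 32273 \left(\frac{46}{7} - 34163\right) = 32273 \left(- \frac{239095}{7}\right) = - \frac{7716312935}{7}$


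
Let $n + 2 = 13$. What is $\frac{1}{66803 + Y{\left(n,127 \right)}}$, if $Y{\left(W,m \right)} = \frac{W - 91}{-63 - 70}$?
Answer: $\frac{133}{8884879} \approx 1.4969 \cdot 10^{-5}$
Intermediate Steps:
$n = 11$ ($n = -2 + 13 = 11$)
$Y{\left(W,m \right)} = \frac{13}{19} - \frac{W}{133}$ ($Y{\left(W,m \right)} = \frac{-91 + W}{-133} = \left(-91 + W\right) \left(- \frac{1}{133}\right) = \frac{13}{19} - \frac{W}{133}$)
$\frac{1}{66803 + Y{\left(n,127 \right)}} = \frac{1}{66803 + \left(\frac{13}{19} - \frac{11}{133}\right)} = \frac{1}{66803 + \frac{80}{133}} = \frac{1}{\frac{8884879}{133}} = \frac{133}{8884879}$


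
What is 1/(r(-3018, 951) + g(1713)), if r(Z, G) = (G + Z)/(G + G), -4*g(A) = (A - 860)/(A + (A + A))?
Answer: -6516252/7351943 ≈ -0.88633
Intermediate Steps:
g(A) = -(-860 + A)/(12*A) (g(A) = -(A - 860)/(4*(A + (A + A))) = -(-860 + A)/(4*(A + 2*A)) = -(-860 + A)/(4*(3*A)) = -(-860 + A)*1/(3*A)/4 = -(-860 + A)/(12*A))
r(Z, G) = (G + Z)/(2*G) (r(Z, G) = (G + Z)/((2*G)) = (G + Z)*(1/(2*G)) = (G + Z)/(2*G))
1/(r(-3018, 951) + g(1713)) = 1/((½)*(951 - 3018)/951 + (1/12)*(860 - 1*1713)/1713) = 1/((½)*(1/951)*(-2067) + (1/12)*(1/1713)*(860 - 1713)) = 1/(-689/634 + (1/12)*(1/1713)*(-853)) = 1/(-689/634 - 853/20556) = 1/(-7351943/6516252) = -6516252/7351943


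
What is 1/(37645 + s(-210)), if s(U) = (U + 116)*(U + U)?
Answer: 1/77125 ≈ 1.2966e-5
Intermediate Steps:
s(U) = 2*U*(116 + U) (s(U) = (116 + U)*(2*U) = 2*U*(116 + U))
1/(37645 + s(-210)) = 1/(37645 + 2*(-210)*(116 - 210)) = 1/(37645 + 2*(-210)*(-94)) = 1/(37645 + 39480) = 1/77125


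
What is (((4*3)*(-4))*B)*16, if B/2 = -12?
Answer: 18432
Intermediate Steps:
B = -24 (B = 2*(-12) = -24)
(((4*3)*(-4))*B)*16 = (((4*3)*(-4))*(-24))*16 = ((12*(-4))*(-24))*16 = -48*(-24)*16 = 1152*16 = 18432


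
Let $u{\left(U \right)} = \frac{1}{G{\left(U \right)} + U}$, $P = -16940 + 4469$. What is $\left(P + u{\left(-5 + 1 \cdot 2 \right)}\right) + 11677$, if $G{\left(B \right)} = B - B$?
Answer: $- \frac{2383}{3} \approx -794.33$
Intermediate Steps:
$P = -12471$
$G{\left(B \right)} = 0$
$u{\left(U \right)} = \frac{1}{U}$ ($u{\left(U \right)} = \frac{1}{0 + U} = \frac{1}{U}$)
$\left(P + u{\left(-5 + 1 \cdot 2 \right)}\right) + 11677 = \left(-12471 + \frac{1}{-5 + 1 \cdot 2}\right) + 11677 = \left(-12471 + \frac{1}{-5 + 2}\right) + 11677 = \left(-12471 + \frac{1}{-3}\right) + 11677 = \left(-12471 - \frac{1}{3}\right) + 11677 = - \frac{37414}{3} + 11677 = - \frac{2383}{3}$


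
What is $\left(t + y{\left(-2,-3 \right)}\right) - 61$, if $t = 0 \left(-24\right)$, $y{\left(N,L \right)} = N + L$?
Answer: $-66$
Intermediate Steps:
$y{\left(N,L \right)} = L + N$
$t = 0$
$\left(t + y{\left(-2,-3 \right)}\right) - 61 = \left(0 - 5\right) - 61 = -5 - 61 = -66$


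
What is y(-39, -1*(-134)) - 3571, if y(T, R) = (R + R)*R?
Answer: 32341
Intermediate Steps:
y(T, R) = 2*R² (y(T, R) = (2*R)*R = 2*R²)
y(-39, -1*(-134)) - 3571 = 2*(-1*(-134))² - 3571 = 2*134² - 3571 = 2*17956 - 3571 = 35912 - 3571 = 32341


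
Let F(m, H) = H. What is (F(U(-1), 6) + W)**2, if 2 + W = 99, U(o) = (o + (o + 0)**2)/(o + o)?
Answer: 10609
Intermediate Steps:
U(o) = (o + o**2)/(2*o) (U(o) = (o + o**2)/((2*o)) = (o + o**2)*(1/(2*o)) = (o + o**2)/(2*o))
W = 97 (W = -2 + 99 = 97)
(F(U(-1), 6) + W)**2 = (6 + 97)**2 = 103**2 = 10609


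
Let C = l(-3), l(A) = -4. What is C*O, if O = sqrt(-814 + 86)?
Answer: -8*I*sqrt(182) ≈ -107.93*I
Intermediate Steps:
C = -4
O = 2*I*sqrt(182) (O = sqrt(-728) = 2*I*sqrt(182) ≈ 26.981*I)
C*O = -8*I*sqrt(182)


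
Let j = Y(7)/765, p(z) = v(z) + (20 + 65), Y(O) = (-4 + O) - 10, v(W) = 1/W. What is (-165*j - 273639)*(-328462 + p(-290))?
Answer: 664487035761236/7395 ≈ 8.9856e+10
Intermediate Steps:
v(W) = 1/W
Y(O) = -14 + O
p(z) = 85 + 1/z (p(z) = 1/z + (20 + 65) = 1/z + 85 = 85 + 1/z)
j = -7/765 (j = (-14 + 7)/765 = -7*1/765 = -7/765 ≈ -0.0091503)
(-165*j - 273639)*(-328462 + p(-290)) = (-165*(-7/765) - 273639)*(-328462 + (85 + 1/(-290))) = (77/51 - 273639)*(-328462 + (85 - 1/290)) = -13955512*(-328462 + 24649/290)/51 = -13955512/51*(-95229331/290) = 664487035761236/7395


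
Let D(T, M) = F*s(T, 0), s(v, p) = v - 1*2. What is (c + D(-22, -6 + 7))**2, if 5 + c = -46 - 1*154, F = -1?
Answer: 32761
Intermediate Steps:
s(v, p) = -2 + v (s(v, p) = v - 2 = -2 + v)
c = -205 (c = -5 + (-46 - 1*154) = -5 + (-46 - 154) = -5 - 200 = -205)
D(T, M) = 2 - T (D(T, M) = -(-2 + T) = 2 - T)
(c + D(-22, -6 + 7))**2 = (-205 + (2 - 1*(-22)))**2 = (-205 + (2 + 22))**2 = (-205 + 24)**2 = (-181)**2 = 32761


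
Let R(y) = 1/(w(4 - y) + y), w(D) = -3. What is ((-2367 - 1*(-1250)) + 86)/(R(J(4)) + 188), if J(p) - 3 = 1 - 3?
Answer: -2062/375 ≈ -5.4987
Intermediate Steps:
J(p) = 1 (J(p) = 3 + (1 - 3) = 3 - 2 = 1)
R(y) = 1/(-3 + y)
((-2367 - 1*(-1250)) + 86)/(R(J(4)) + 188) = ((-2367 - 1*(-1250)) + 86)/(1/(-3 + 1) + 188) = ((-2367 + 1250) + 86)/(1/(-2) + 188) = (-1117 + 86)/(-½ + 188) = -1031/375/2 = -1031*2/375 = -2062/375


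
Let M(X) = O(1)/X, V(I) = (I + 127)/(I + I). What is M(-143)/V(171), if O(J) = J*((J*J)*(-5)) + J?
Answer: 684/21307 ≈ 0.032102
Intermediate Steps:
O(J) = J - 5*J³ (O(J) = J*(J²*(-5)) + J = J*(-5*J²) + J = -5*J³ + J = J - 5*J³)
V(I) = (127 + I)/(2*I) (V(I) = (127 + I)/((2*I)) = (127 + I)*(1/(2*I)) = (127 + I)/(2*I))
M(X) = -4/X (M(X) = (1 - 5*1³)/X = (1 - 5*1)/X = (1 - 5)/X = -4/X)
M(-143)/V(171) = (-4/(-143))/(((½)*(127 + 171)/171)) = (-4*(-1/143))/(((½)*(1/171)*298)) = 4/(143*(149/171)) = (4/143)*(171/149) = 684/21307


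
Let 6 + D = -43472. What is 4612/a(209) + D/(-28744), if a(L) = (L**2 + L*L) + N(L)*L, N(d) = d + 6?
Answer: 2942288147/1901372484 ≈ 1.5475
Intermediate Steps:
N(d) = 6 + d
D = -43478 (D = -6 - 43472 = -43478)
a(L) = 2*L**2 + L*(6 + L) (a(L) = (L**2 + L*L) + (6 + L)*L = (L**2 + L**2) + L*(6 + L) = 2*L**2 + L*(6 + L))
4612/a(209) + D/(-28744) = 4612/((3*209*(2 + 209))) - 43478/(-28744) = 4612/((3*209*211)) - 43478*(-1/28744) = 4612/132297 + 21739/14372 = 2942288147/1901372484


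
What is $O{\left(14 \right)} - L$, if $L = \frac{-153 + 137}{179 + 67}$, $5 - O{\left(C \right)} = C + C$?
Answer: $- \frac{2821}{123} \approx -22.935$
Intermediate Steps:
$O{\left(C \right)} = 5 - 2 C$ ($O{\left(C \right)} = 5 - \left(C + C\right) = 5 - 2 C$)
$L = - \frac{8}{123}$ ($L = - \frac{16}{246} = \left(-16\right) \frac{1}{246} = - \frac{8}{123} \approx -0.065041$)
$O{\left(14 \right)} - L = \left(5 - 28\right) - - \frac{8}{123} = \left(5 - 28\right) + \frac{8}{123} = -23 + \frac{8}{123} = - \frac{2821}{123}$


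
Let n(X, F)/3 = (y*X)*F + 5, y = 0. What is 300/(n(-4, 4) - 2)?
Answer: 300/13 ≈ 23.077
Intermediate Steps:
n(X, F) = 15 (n(X, F) = 3*((0*X)*F + 5) = 3*(0*F + 5) = 3*(0 + 5) = 3*5 = 15)
300/(n(-4, 4) - 2) = 300/(15 - 2) = 300/13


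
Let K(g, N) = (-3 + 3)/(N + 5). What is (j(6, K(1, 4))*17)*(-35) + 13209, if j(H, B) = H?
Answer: 9639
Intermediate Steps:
K(g, N) = 0 (K(g, N) = 0/(5 + N) = 0)
(j(6, K(1, 4))*17)*(-35) + 13209 = (6*17)*(-35) + 13209 = 102*(-35) + 13209 = -3570 + 13209 = 9639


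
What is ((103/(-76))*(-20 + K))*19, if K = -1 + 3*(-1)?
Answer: 618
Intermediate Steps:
K = -4 (K = -1 - 3 = -4)
((103/(-76))*(-20 + K))*19 = ((103/(-76))*(-20 - 4))*19 = ((103*(-1/76))*(-24))*19 = -103/76*(-24)*19 = (618/19)*19 = 618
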